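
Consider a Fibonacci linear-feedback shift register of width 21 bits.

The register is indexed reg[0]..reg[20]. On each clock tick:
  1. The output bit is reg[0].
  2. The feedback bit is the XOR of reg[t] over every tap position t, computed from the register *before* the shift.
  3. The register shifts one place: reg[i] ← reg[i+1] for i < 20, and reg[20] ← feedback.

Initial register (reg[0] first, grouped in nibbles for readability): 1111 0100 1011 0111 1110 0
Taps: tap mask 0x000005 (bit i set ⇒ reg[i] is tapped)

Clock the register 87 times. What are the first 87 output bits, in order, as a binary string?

111101001011011111100001001100110100001100101111111100100111110010000001110111000111010

k : reg_k → out_k, fb_k
0: 111101001011011111100 → 1, fb=0
1: 111010010110111111000 → 1, fb=0
2: 110100101101111110000 → 1, fb=1
3: 101001011011111100001 → 1, fb=0
4: 010010110111111000010 → 0, fb=0
5: 100101101111110000100 → 1, fb=1
6: 001011011111100001001 → 0, fb=1
7: 010110111111000010011 → 0, fb=0
8: 101101111110000100110 → 1, fb=0
9: 011011111100001001100 → 0, fb=1
10: 110111111000010011001 → 1, fb=1
11: 101111110000100110011 → 1, fb=0
12: 011111100001001100110 → 0, fb=1
13: 111111000010011001101 → 1, fb=0
14: 111110000100110011010 → 1, fb=0
15: 111100001001100110100 → 1, fb=0
16: 111000010011001101000 → 1, fb=0
17: 110000100110011010000 → 1, fb=1
18: 100001001100110100001 → 1, fb=1
19: 000010011001101000011 → 0, fb=0
20: 000100110011010000110 → 0, fb=0
21: 001001100110100001100 → 0, fb=1
22: 010011001101000011001 → 0, fb=0
23: 100110011010000110010 → 1, fb=1
24: 001100110100001100101 → 0, fb=1
25: 011001101000011001011 → 0, fb=1
26: 110011010000110010111 → 1, fb=1
27: 100110100001100101111 → 1, fb=1
28: 001101000011001011111 → 0, fb=1
29: 011010000110010111111 → 0, fb=1
30: 110100001100101111111 → 1, fb=1
31: 101000011001011111111 → 1, fb=0
32: 010000110010111111110 → 0, fb=0
33: 100001100101111111100 → 1, fb=1
34: 000011001011111111001 → 0, fb=0
35: 000110010111111110010 → 0, fb=0
36: 001100101111111100100 → 0, fb=1
37: 011001011111111001001 → 0, fb=1
38: 110010111111110010011 → 1, fb=1
39: 100101111111100100111 → 1, fb=1
40: 001011111111001001111 → 0, fb=1
41: 010111111110010011111 → 0, fb=0
42: 101111111100100111110 → 1, fb=0
43: 011111111001001111100 → 0, fb=1
44: 111111110010011111001 → 1, fb=0
45: 111111100100111110010 → 1, fb=0
46: 111111001001111100100 → 1, fb=0
47: 111110010011111001000 → 1, fb=0
48: 111100100111110010000 → 1, fb=0
49: 111001001111100100000 → 1, fb=0
50: 110010011111001000000 → 1, fb=1
51: 100100111110010000001 → 1, fb=1
52: 001001111100100000011 → 0, fb=1
53: 010011111001000000111 → 0, fb=0
54: 100111110010000001110 → 1, fb=1
55: 001111100100000011101 → 0, fb=1
56: 011111001000000111011 → 0, fb=1
57: 111110010000001110111 → 1, fb=0
58: 111100100000011101110 → 1, fb=0
59: 111001000000111011100 → 1, fb=0
60: 110010000001110111000 → 1, fb=1
61: 100100000011101110001 → 1, fb=1
62: 001000000111011100011 → 0, fb=1
63: 010000001110111000111 → 0, fb=0
64: 100000011101110001110 → 1, fb=1
65: 000000111011100011101 → 0, fb=0
66: 000001110111000111010 → 0, fb=0
67: 000011101110001110100 → 0, fb=0
68: 000111011100011101000 → 0, fb=0
69: 001110111000111010000 → 0, fb=1
70: 011101110001110100001 → 0, fb=1
71: 111011100011101000011 → 1, fb=0
72: 110111000111010000110 → 1, fb=1
73: 101110001110100001101 → 1, fb=0
74: 011100011101000011010 → 0, fb=1
75: 111000111010000110101 → 1, fb=0
76: 110001110100001101010 → 1, fb=1
77: 100011101000011010101 → 1, fb=1
78: 000111010000110101011 → 0, fb=0
79: 001110100001101010110 → 0, fb=1
80: 011101000011010101101 → 0, fb=1
81: 111010000110101011011 → 1, fb=0
82: 110100001101010110110 → 1, fb=1
83: 101000011010101101101 → 1, fb=0
84: 010000110101011011010 → 0, fb=0
85: 100001101010110110100 → 1, fb=1
86: 000011010101101101001 → 0, fb=0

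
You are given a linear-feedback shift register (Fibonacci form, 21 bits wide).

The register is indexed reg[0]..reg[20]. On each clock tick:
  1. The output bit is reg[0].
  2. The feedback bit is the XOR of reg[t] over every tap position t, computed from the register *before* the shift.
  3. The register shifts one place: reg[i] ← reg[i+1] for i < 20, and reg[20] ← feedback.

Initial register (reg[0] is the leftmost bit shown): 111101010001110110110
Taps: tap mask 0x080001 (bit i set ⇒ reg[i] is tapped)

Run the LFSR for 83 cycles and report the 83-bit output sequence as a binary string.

k : reg_k → out_k, fb_k
0: 111101010001110110110 → 1, fb=0
1: 111010100011101101100 → 1, fb=1
2: 110101000111011011001 → 1, fb=1
3: 101010001110110110011 → 1, fb=0
4: 010100011101101100110 → 0, fb=1
5: 101000111011011001101 → 1, fb=1
6: 010001110110110011011 → 0, fb=1
7: 100011101101100110111 → 1, fb=0
8: 000111011011001101110 → 0, fb=1
9: 001110110110011011101 → 0, fb=0
10: 011101101100110111010 → 0, fb=1
11: 111011011001101110101 → 1, fb=1
12: 110110110011011101011 → 1, fb=0
13: 101101100110111010110 → 1, fb=0
14: 011011001101110101100 → 0, fb=0
15: 110110011011101011000 → 1, fb=1
16: 101100110111010110001 → 1, fb=1
17: 011001101110101100011 → 0, fb=1
18: 110011011101011000111 → 1, fb=0
19: 100110111010110001110 → 1, fb=0
20: 001101110101100011100 → 0, fb=0
21: 011011101011000111000 → 0, fb=0
22: 110111010110001110000 → 1, fb=1
23: 101110101100011100001 → 1, fb=1
24: 011101011000111000011 → 0, fb=1
25: 111010110001110000111 → 1, fb=0
26: 110101100011100001110 → 1, fb=0
27: 101011000111000011100 → 1, fb=1
28: 010110001110000111001 → 0, fb=0
29: 101100011100001110010 → 1, fb=0
30: 011000111000011100100 → 0, fb=0
31: 110001110000111001000 → 1, fb=1
32: 100011100001110010001 → 1, fb=1
33: 000111000011100100011 → 0, fb=1
34: 001110000111001000111 → 0, fb=1
35: 011100001110010001111 → 0, fb=1
36: 111000011100100011111 → 1, fb=0
37: 110000111001000111110 → 1, fb=0
38: 100001110010001111100 → 1, fb=1
39: 000011100100011111001 → 0, fb=0
40: 000111001000111110010 → 0, fb=1
41: 001110010001111100101 → 0, fb=0
42: 011100100011111001010 → 0, fb=1
43: 111001000111110010101 → 1, fb=1
44: 110010001111100101011 → 1, fb=0
45: 100100011111001010110 → 1, fb=0
46: 001000111110010101100 → 0, fb=0
47: 010001111100101011000 → 0, fb=0
48: 100011111001010110000 → 1, fb=1
49: 000111110010101100001 → 0, fb=0
50: 001111100101011000010 → 0, fb=1
51: 011111001010110000101 → 0, fb=0
52: 111110010101100001010 → 1, fb=0
53: 111100101011000010100 → 1, fb=1
54: 111001010110000101001 → 1, fb=1
55: 110010101100001010011 → 1, fb=0
56: 100101011000010100110 → 1, fb=0
57: 001010110000101001100 → 0, fb=0
58: 010101100001010011000 → 0, fb=0
59: 101011000010100110000 → 1, fb=1
60: 010110000101001100001 → 0, fb=0
61: 101100001010011000010 → 1, fb=0
62: 011000010100110000100 → 0, fb=0
63: 110000101001100001000 → 1, fb=1
64: 100001010011000010001 → 1, fb=1
65: 000010100110000100011 → 0, fb=1
66: 000101001100001000111 → 0, fb=1
67: 001010011000010001111 → 0, fb=1
68: 010100110000100011111 → 0, fb=1
69: 101001100001000111111 → 1, fb=0
70: 010011000010001111110 → 0, fb=1
71: 100110000100011111101 → 1, fb=1
72: 001100001000111111011 → 0, fb=1
73: 011000010001111110111 → 0, fb=1
74: 110000100011111101111 → 1, fb=0
75: 100001000111111011110 → 1, fb=0
76: 000010001111110111100 → 0, fb=0
77: 000100011111101111000 → 0, fb=0
78: 001000111111011110000 → 0, fb=0
79: 010001111110111100000 → 0, fb=0
80: 100011111101111000000 → 1, fb=1
81: 000111111011110000001 → 0, fb=0
82: 001111110111100000010 → 0, fb=1

11110101000111011011001101110101100011100001110010001111100101011000010100110000100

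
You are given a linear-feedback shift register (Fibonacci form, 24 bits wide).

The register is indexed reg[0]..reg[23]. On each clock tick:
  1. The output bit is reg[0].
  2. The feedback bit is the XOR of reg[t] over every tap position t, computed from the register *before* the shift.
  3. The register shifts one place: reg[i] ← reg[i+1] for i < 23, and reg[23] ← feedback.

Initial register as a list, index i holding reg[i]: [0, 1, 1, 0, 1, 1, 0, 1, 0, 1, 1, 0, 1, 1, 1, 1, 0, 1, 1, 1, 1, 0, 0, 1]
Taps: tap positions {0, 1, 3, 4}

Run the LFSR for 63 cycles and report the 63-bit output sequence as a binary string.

011011010110111101111001000010100011110111010011111011000111010

step | reg (before) | out | fb
   0 | 011011010110111101111001 | 0 | 0
   1 | 110110101101111011110010 | 1 | 0
   2 | 101101011011110111100100 | 1 | 0
   3 | 011010110111101111001000 | 0 | 0
   4 | 110101101111011110010000 | 1 | 1
   5 | 101011011110111100100001 | 1 | 0
   6 | 010110111101111001000010 | 0 | 1
   7 | 101101111011110010000101 | 1 | 0
   8 | 011011110111100100001010 | 0 | 0
   9 | 110111101111001000010100 | 1 | 0
  10 | 101111011110010000101000 | 1 | 1
  11 | 011110111100100001010001 | 0 | 1
  12 | 111101111001000010100011 | 1 | 1
  13 | 111011110010000101000111 | 1 | 1
  14 | 110111100100001010001111 | 1 | 0
  15 | 101111001000010100011110 | 1 | 1
  16 | 011110010000101000111101 | 0 | 1
  17 | 111100100001010001111011 | 1 | 1
  18 | 111001000010100011110111 | 1 | 0
  19 | 110010000101000111101110 | 1 | 1
  20 | 100100001010001111011101 | 1 | 0
  21 | 001000010100011110111010 | 0 | 0
  22 | 010000101000111101110100 | 0 | 1
  23 | 100001010001111011101001 | 1 | 1
  24 | 000010100011110111010011 | 0 | 1
  25 | 000101000111101110100111 | 0 | 1
  26 | 001010001111011101001111 | 0 | 1
  27 | 010100011110111010011111 | 0 | 0
  28 | 101000111101110100111110 | 1 | 1
  29 | 010001111011101001111101 | 0 | 1
  30 | 100011110111010011111011 | 1 | 0
  31 | 000111101110100111110110 | 0 | 0
  32 | 001111011101001111101100 | 0 | 0
  33 | 011110111010011111011000 | 0 | 1
  34 | 111101110100111110110001 | 1 | 1
  35 | 111011101001111101100011 | 1 | 1
  36 | 110111010011111011000111 | 1 | 0
  37 | 101110100111110110001110 | 1 | 1
  38 | 011101001111101100011101 | 0 | 0
  39 | 111010011111011000111010 | 1 | 1
  40 | 110100111110110001110101 | 1 | 1
  41 | 101001111101100011101011 | 1 | 1
  42 | 010011111011000111010111 | 0 | 0
  43 | 100111110110001110101110 | 1 | 1
  44 | 001111101100011101011101 | 0 | 0
  45 | 011111011000111010111010 | 0 | 1
  46 | 111110110001110101110101 | 1 | 0
  47 | 111101100011101011101010 | 1 | 1
  48 | 111011000111010111010101 | 1 | 1
  49 | 110110001110101110101011 | 1 | 0
  50 | 101100011101011101010110 | 1 | 0
  51 | 011000111010111010101100 | 0 | 1
  52 | 110001110101110101011001 | 1 | 0
  53 | 100011101011101010110010 | 1 | 0
  54 | 000111010111010101100100 | 0 | 0
  55 | 001110101110101011001000 | 0 | 0
  56 | 011101011101010110010000 | 0 | 0
  57 | 111010111010101100100000 | 1 | 1
  58 | 110101110101011001000001 | 1 | 1
  59 | 101011101010110010000011 | 1 | 0
  60 | 010111010101100100000110 | 0 | 1
  61 | 101110101011001000001101 | 1 | 1
  62 | 011101010110010000011011 | 0 | 0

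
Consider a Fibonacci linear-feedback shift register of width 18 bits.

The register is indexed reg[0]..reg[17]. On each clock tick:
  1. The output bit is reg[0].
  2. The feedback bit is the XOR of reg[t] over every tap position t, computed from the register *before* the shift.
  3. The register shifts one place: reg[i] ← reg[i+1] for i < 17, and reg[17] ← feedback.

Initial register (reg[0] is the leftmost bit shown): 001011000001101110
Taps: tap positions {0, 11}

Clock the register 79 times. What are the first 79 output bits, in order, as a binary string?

0010110000011011101111000111111000010011001110011111011100100000001111011011001

k : reg_k → out_k, fb_k
0: 001011000001101110 → 0, fb=1
1: 010110000011011101 → 0, fb=1
2: 101100000110111011 → 1, fb=1
3: 011000001101110111 → 0, fb=1
4: 110000011011101111 → 1, fb=0
5: 100000110111011110 → 1, fb=0
6: 000001101110111100 → 0, fb=0
7: 000011011101111000 → 0, fb=1
8: 000110111011110001 → 0, fb=1
9: 001101110111100011 → 0, fb=1
10: 011011101111000111 → 0, fb=1
11: 110111011110001111 → 1, fb=1
12: 101110111100011111 → 1, fb=1
13: 011101111000111111 → 0, fb=0
14: 111011110001111110 → 1, fb=0
15: 110111100011111100 → 1, fb=0
16: 101111000111111000 → 1, fb=0
17: 011110001111110000 → 0, fb=1
18: 111100011111100001 → 1, fb=0
19: 111000111111000010 → 1, fb=0
20: 110001111110000100 → 1, fb=1
21: 100011111100001001 → 1, fb=1
22: 000111111000010011 → 0, fb=0
23: 001111110000100110 → 0, fb=0
24: 011111100001001100 → 0, fb=1
25: 111111000010011001 → 1, fb=1
26: 111110000100110011 → 1, fb=1
27: 111100001001100111 → 1, fb=0
28: 111000010011001110 → 1, fb=0
29: 110000100110011100 → 1, fb=1
30: 100001001100111001 → 1, fb=1
31: 000010011001110011 → 0, fb=1
32: 000100110011100111 → 0, fb=1
33: 001001100111001111 → 0, fb=1
34: 010011001110011111 → 0, fb=0
35: 100110011100111110 → 1, fb=1
36: 001100111001111101 → 0, fb=1
37: 011001110011111011 → 0, fb=1
38: 110011100111110111 → 1, fb=0
39: 100111001111101110 → 1, fb=0
40: 001110011111011100 → 0, fb=1
41: 011100111110111001 → 0, fb=0
42: 111001111101110010 → 1, fb=0
43: 110011111011100100 → 1, fb=0
44: 100111110111001000 → 1, fb=0
45: 001111101110010000 → 0, fb=0
46: 011111011100100000 → 0, fb=0
47: 111110111001000000 → 1, fb=0
48: 111101110010000000 → 1, fb=1
49: 111011100100000001 → 1, fb=1
50: 110111001000000011 → 1, fb=1
51: 101110010000000111 → 1, fb=1
52: 011100100000001111 → 0, fb=0
53: 111001000000011110 → 1, fb=1
54: 110010000000111101 → 1, fb=1
55: 100100000001111011 → 1, fb=0
56: 001000000011110110 → 0, fb=1
57: 010000000111101101 → 0, fb=1
58: 100000001111011011 → 1, fb=0
59: 000000011110110110 → 0, fb=0
60: 000000111101101100 → 0, fb=1
61: 000001111011011001 → 0, fb=1
62: 000011110110110011 → 0, fb=0
63: 000111101101100110 → 0, fb=1
64: 001111011011001101 → 0, fb=1
65: 011110110110011011 → 0, fb=0
66: 111101101100110110 → 1, fb=1
67: 111011011001101101 → 1, fb=0
68: 110110110011011010 → 1, fb=0
69: 101101100110110100 → 1, fb=1
70: 011011001101101001 → 0, fb=1
71: 110110011011010011 → 1, fb=0
72: 101100110110100110 → 1, fb=1
73: 011001101101001101 → 0, fb=1
74: 110011011010011011 → 1, fb=1
75: 100110110100110111 → 1, fb=1
76: 001101101001101111 → 0, fb=1
77: 011011010011011111 → 0, fb=1
78: 110110100110111111 → 1, fb=1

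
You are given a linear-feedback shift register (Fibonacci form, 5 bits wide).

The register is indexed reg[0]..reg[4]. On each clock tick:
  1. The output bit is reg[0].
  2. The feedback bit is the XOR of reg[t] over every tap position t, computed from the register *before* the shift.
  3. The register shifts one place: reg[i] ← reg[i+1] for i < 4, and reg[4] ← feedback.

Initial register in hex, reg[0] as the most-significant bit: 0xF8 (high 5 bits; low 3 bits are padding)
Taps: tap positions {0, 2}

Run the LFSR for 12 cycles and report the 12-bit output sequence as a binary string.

step | reg (before) | out | fb
   0 | 11111 | 1 | 0
   1 | 11110 | 1 | 0
   2 | 11100 | 1 | 0
   3 | 11000 | 1 | 1
   4 | 10001 | 1 | 1
   5 | 00011 | 0 | 0
   6 | 00110 | 0 | 1
   7 | 01101 | 0 | 1
   8 | 11011 | 1 | 1
   9 | 10111 | 1 | 0
  10 | 01110 | 0 | 1
  11 | 11101 | 1 | 0

111110001101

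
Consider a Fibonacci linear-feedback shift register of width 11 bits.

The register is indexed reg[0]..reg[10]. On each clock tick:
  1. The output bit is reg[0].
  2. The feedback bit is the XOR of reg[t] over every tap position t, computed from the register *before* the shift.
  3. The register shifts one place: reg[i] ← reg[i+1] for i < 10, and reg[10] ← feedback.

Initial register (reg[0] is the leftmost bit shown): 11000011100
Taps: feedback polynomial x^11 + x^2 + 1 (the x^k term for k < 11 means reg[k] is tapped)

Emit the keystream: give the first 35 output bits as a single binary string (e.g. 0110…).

step | reg (before) | out | fb
   0 | 11000011100 | 1 | 1
   1 | 10000111001 | 1 | 1
   2 | 00001110011 | 0 | 0
   3 | 00011100110 | 0 | 0
   4 | 00111001100 | 0 | 1
   5 | 01110011001 | 0 | 1
   6 | 11100110011 | 1 | 0
   7 | 11001100110 | 1 | 1
   8 | 10011001101 | 1 | 1
   9 | 00110011011 | 0 | 1
  10 | 01100110111 | 0 | 1
  11 | 11001101111 | 1 | 1
  12 | 10011011111 | 1 | 1
  13 | 00110111111 | 0 | 1
  14 | 01101111111 | 0 | 1
  15 | 11011111111 | 1 | 1
  16 | 10111111111 | 1 | 0
  17 | 01111111110 | 0 | 1
  18 | 11111111101 | 1 | 0
  19 | 11111111010 | 1 | 0
  20 | 11111110100 | 1 | 0
  21 | 11111101000 | 1 | 0
  22 | 11111010000 | 1 | 0
  23 | 11110100000 | 1 | 0
  24 | 11101000000 | 1 | 0
  25 | 11010000000 | 1 | 1
  26 | 10100000001 | 1 | 0
  27 | 01000000010 | 0 | 0
  28 | 10000000100 | 1 | 1
  29 | 00000001001 | 0 | 0
  30 | 00000010010 | 0 | 0
  31 | 00000100100 | 0 | 0
  32 | 00001001000 | 0 | 0
  33 | 00010010000 | 0 | 0
  34 | 00100100000 | 0 | 1

11000011100110011011111111101000000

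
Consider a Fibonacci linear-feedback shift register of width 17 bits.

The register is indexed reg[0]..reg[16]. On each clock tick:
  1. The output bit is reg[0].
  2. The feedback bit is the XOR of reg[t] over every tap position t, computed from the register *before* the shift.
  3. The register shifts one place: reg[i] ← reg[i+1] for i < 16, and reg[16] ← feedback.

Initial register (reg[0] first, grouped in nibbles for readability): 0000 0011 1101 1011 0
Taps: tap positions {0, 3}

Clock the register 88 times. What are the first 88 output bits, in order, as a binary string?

0000001111011011000011101000000110111101010001100010101110111011101110110011001100110001

tick  register→output (feedback)
  0  00000011110110110→0 (0)
  1  00000111101101100→0 (0)
  2  00001111011011000→0 (0)
  3  00011110110110000→0 (1)
  4  00111101101100001→0 (1)
  5  01111011011000011→0 (1)
  6  11110110110000111→1 (0)
  7  11101101100001110→1 (1)
  8  11011011000011101→1 (0)
  9  10110110000111010→1 (0)
 10  01101100001110100→0 (0)
 11  11011000011101000→1 (0)
 12  10110000111010000→1 (0)
 13  01100001110100000→0 (0)
 14  11000011101000000→1 (1)
 15  10000111010000001→1 (1)
 16  00001110100000011→0 (0)
 17  00011101000000110→0 (1)
 18  00111010000001101→0 (1)
 19  01110100000011011→0 (1)
 20  11101000000110111→1 (1)
 21  11010000001101111→1 (0)
 22  10100000011011110→1 (1)
 23  01000000110111101→0 (0)
 24  10000001101111010→1 (1)
 25  00000011011110101→0 (0)
 26  00000110111101010→0 (0)
 27  00001101111010100→0 (0)
 28  00011011110101000→0 (1)
 29  00110111101010001→0 (1)
 30  01101111010100011→0 (0)
 31  11011110101000110→1 (0)
 32  10111101010001100→1 (0)
 33  01111010100011000→0 (1)
 34  11110101000110001→1 (0)
 35  11101010001100010→1 (1)
 36  11010100011000101→1 (0)
 37  10101000110001010→1 (1)
 38  01010001100010101→0 (1)
 39  10100011000101011→1 (1)
 40  01000110001010111→0 (0)
 41  10001100010101110→1 (1)
 42  00011000101011101→0 (1)
 43  00110001010111011→0 (1)
 44  01100010101110111→0 (0)
 45  11000101011101110→1 (1)
 46  10001010111011101→1 (1)
 47  00010101110111011→0 (1)
 48  00101011101110111→0 (0)
 49  01010111011101110→0 (1)
 50  10101110111011101→1 (1)
 51  01011101110111011→0 (1)
 52  10111011101110111→1 (0)
 53  01110111011101110→0 (1)
 54  11101110111011101→1 (1)
 55  11011101110111011→1 (0)
 56  10111011101110110→1 (0)
 57  01110111011101100→0 (1)
 58  11101110111011001→1 (1)
 59  11011101110110011→1 (0)
 60  10111011101100110→1 (0)
 61  01110111011001100→0 (1)
 62  11101110110011001→1 (1)
 63  11011101100110011→1 (0)
 64  10111011001100110→1 (0)
 65  01110110011001100→0 (1)
 66  11101100110011001→1 (1)
 67  11011001100110011→1 (0)
 68  10110011001100110→1 (0)
 69  01100110011001100→0 (0)
 70  11001100110011000→1 (1)
 71  10011001100110001→1 (0)
 72  00110011001100010→0 (1)
 73  01100110011000101→0 (0)
 74  11001100110001010→1 (1)
 75  10011001100010101→1 (0)
 76  00110011000101010→0 (1)
 77  01100110001010101→0 (0)
 78  11001100010101010→1 (1)
 79  10011000101010101→1 (0)
 80  00110001010101010→0 (1)
 81  01100010101010101→0 (0)
 82  11000101010101010→1 (1)
 83  10001010101010101→1 (1)
 84  00010101010101011→0 (1)
 85  00101010101010111→0 (0)
 86  01010101010101110→0 (1)
 87  10101010101011101→1 (1)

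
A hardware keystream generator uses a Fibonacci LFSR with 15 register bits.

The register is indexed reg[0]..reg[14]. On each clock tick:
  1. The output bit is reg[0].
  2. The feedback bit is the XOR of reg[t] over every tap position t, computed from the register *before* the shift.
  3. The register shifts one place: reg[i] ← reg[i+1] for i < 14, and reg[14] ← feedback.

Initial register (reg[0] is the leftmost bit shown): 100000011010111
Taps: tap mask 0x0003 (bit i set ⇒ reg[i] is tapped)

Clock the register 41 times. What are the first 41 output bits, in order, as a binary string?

10000001101011110000010111100010000111000

step | reg (before) | out | fb
   0 | 100000011010111 | 1 | 1
   1 | 000000110101111 | 0 | 0
   2 | 000001101011110 | 0 | 0
   3 | 000011010111100 | 0 | 0
   4 | 000110101111000 | 0 | 0
   5 | 001101011110000 | 0 | 0
   6 | 011010111100000 | 0 | 1
   7 | 110101111000001 | 1 | 0
   8 | 101011110000010 | 1 | 1
   9 | 010111100000101 | 0 | 1
  10 | 101111000001011 | 1 | 1
  11 | 011110000010111 | 0 | 1
  12 | 111100000101111 | 1 | 0
  13 | 111000001011110 | 1 | 0
  14 | 110000010111100 | 1 | 0
  15 | 100000101111000 | 1 | 1
  16 | 000001011110001 | 0 | 0
  17 | 000010111100010 | 0 | 0
  18 | 000101111000100 | 0 | 0
  19 | 001011110001000 | 0 | 0
  20 | 010111100010000 | 0 | 1
  21 | 101111000100001 | 1 | 1
  22 | 011110001000011 | 0 | 1
  23 | 111100010000111 | 1 | 0
  24 | 111000100001110 | 1 | 0
  25 | 110001000011100 | 1 | 0
  26 | 100010000111000 | 1 | 1
  27 | 000100001110001 | 0 | 0
  28 | 001000011100010 | 0 | 0
  29 | 010000111000100 | 0 | 1
  30 | 100001110001001 | 1 | 1
  31 | 000011100010011 | 0 | 0
  32 | 000111000100110 | 0 | 0
  33 | 001110001001100 | 0 | 0
  34 | 011100010011000 | 0 | 1
  35 | 111000100110001 | 1 | 0
  36 | 110001001100010 | 1 | 0
  37 | 100010011000100 | 1 | 1
  38 | 000100110001001 | 0 | 0
  39 | 001001100010010 | 0 | 0
  40 | 010011000100100 | 0 | 1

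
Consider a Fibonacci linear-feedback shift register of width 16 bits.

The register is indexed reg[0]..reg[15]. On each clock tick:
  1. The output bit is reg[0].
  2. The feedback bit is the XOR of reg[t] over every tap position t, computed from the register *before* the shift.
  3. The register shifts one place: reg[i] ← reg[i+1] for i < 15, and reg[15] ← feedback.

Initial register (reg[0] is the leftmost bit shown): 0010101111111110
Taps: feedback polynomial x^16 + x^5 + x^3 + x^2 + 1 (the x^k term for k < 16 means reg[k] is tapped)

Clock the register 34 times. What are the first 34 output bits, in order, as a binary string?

0010101111111110101001000010010110

tick  register→output (feedback)
  0  0010101111111110→0 (1)
  1  0101011111111101→0 (0)
  2  1010111111111010→1 (1)
  3  0101111111110101→0 (0)
  4  1011111111101010→1 (0)
  5  0111111111010100→0 (1)
  6  1111111110101001→1 (0)
  7  1111111101010010→1 (0)
  8  1111111010100100→1 (0)
  9  1111110101001000→1 (0)
 10  1111101010010000→1 (1)
 11  1111010100100001→1 (0)
 12  1110101001000010→1 (0)
 13  1101010010000100→1 (1)
 14  1010100100001001→1 (0)
 15  0101001000010010→0 (1)
 16  1010010000100101→1 (1)
 17  0100100001001011→0 (0)
 18  1001000010010110→1 (0)
 19  0010000100101100→0 (1)
 20  0100001001011001→0 (0)
 21  1000010010110010→1 (0)
 22  0000100101100100→0 (0)
 23  0001001011001000→0 (1)
 24  0010010110010001→0 (0)
 25  0100101100100010→0 (0)
 26  1001011001000100→1 (1)
 27  0010110010001001→0 (0)
 28  0101100100010010→0 (1)
 29  1011001000100101→1 (1)
 30  0110010001001011→0 (0)
 31  1100100010010110→1 (1)
 32  1001000100101101→1 (0)
 33  0010001001011010→0 (1)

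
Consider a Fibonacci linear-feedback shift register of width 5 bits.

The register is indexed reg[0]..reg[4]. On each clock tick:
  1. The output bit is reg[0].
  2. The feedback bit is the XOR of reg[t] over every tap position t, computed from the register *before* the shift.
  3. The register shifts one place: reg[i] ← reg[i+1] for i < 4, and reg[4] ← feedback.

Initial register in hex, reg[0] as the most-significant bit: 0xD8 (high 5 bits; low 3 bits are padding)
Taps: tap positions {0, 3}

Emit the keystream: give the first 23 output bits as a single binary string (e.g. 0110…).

11011000111110011010010

step | reg (before) | out | fb
   0 | 11011 | 1 | 0
   1 | 10110 | 1 | 0
   2 | 01100 | 0 | 0
   3 | 11000 | 1 | 1
   4 | 10001 | 1 | 1
   5 | 00011 | 0 | 1
   6 | 00111 | 0 | 1
   7 | 01111 | 0 | 1
   8 | 11111 | 1 | 0
   9 | 11110 | 1 | 0
  10 | 11100 | 1 | 1
  11 | 11001 | 1 | 1
  12 | 10011 | 1 | 0
  13 | 00110 | 0 | 1
  14 | 01101 | 0 | 0
  15 | 11010 | 1 | 0
  16 | 10100 | 1 | 1
  17 | 01001 | 0 | 0
  18 | 10010 | 1 | 0
  19 | 00100 | 0 | 0
  20 | 01000 | 0 | 0
  21 | 10000 | 1 | 1
  22 | 00001 | 0 | 0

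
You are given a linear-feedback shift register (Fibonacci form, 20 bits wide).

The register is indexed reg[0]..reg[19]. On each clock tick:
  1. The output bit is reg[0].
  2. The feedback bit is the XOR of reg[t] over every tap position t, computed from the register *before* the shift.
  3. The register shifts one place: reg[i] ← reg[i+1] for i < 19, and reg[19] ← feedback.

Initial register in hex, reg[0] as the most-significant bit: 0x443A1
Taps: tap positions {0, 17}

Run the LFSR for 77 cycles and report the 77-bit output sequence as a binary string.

tick  register→output (feedback)
  0  01000100001110100001→0 (0)
  1  10001000011101000010→1 (1)
  2  00010000111010000101→0 (1)
  3  00100001110100001011→0 (0)
  4  01000011101000010110→0 (1)
  5  10000111010000101101→1 (0)
  6  00001110100001011010→0 (0)
  7  00011101000010110100→0 (1)
  8  00111010000101101001→0 (0)
  9  01110100001011010010→0 (0)
 10  11101000010110100100→1 (0)
 11  11010000101101001000→1 (1)
 12  10100001011010010001→1 (1)
 13  01000010110100100011→0 (0)
 14  10000101101001000110→1 (0)
 15  00001011010010001100→0 (1)
 16  00010110100100011001→0 (0)
 17  00101101001000110010→0 (0)
 18  01011010010001100100→0 (1)
 19  10110100100011001001→1 (1)
 20  01101001000110010011→0 (0)
 21  11010010001100100110→1 (0)
 22  10100100011001001100→1 (0)
 23  01001000110010011000→0 (0)
 24  10010001100100110000→1 (1)
 25  00100011001001100001→0 (0)
 26  01000110010011000010→0 (0)
 27  10001100100110000100→1 (0)
 28  00011001001100001000→0 (0)
 29  00110010011000010000→0 (0)
 30  01100100110000100000→0 (0)
 31  11001001100001000000→1 (1)
 32  10010011000010000001→1 (1)
 33  00100110000100000011→0 (0)
 34  01001100001000000110→0 (1)
 35  10011000010000001101→1 (0)
 36  00110000100000011010→0 (0)
 37  01100001000000110100→0 (1)
 38  11000010000001101001→1 (1)
 39  10000100000011010011→1 (1)
 40  00001000000110100111→0 (1)
 41  00010000001101001111→0 (1)
 42  00100000011010011111→0 (1)
 43  01000000110100111111→0 (1)
 44  10000001101001111111→1 (0)
 45  00000011010011111110→0 (1)
 46  00000110100111111101→0 (1)
 47  00001101001111111011→0 (0)
 48  00011010011111110110→0 (1)
 49  00110100111111101101→0 (1)
 50  01101001111111011011→0 (0)
 51  11010011111110110110→1 (0)
 52  10100111111101101100→1 (0)
 53  01001111111011011000→0 (0)
 54  10011111110110110000→1 (1)
 55  00111111101101100001→0 (0)
 56  01111111011011000010→0 (0)
 57  11111110110110000100→1 (0)
 58  11111101101100001000→1 (1)
 59  11111011011000010001→1 (1)
 60  11110110110000100011→1 (1)
 61  11101101100001000111→1 (0)
 62  11011011000010001110→1 (0)
 63  10110110000100011100→1 (0)
 64  01101100001000111000→0 (0)
 65  11011000010001110000→1 (1)
 66  10110000100011100001→1 (1)
 67  01100001000111000011→0 (0)
 68  11000010001110000110→1 (0)
 69  10000100011100001100→1 (0)
 70  00001000111000011000→0 (0)
 71  00010001110000110000→0 (0)
 72  00100011100001100000→0 (0)
 73  01000111000011000000→0 (0)
 74  10001110000110000000→1 (1)
 75  00011100001100000001→0 (0)
 76  00111000011000000010→0 (0)

01000100001110100001011010010001100100110000100000011010011111110110110000100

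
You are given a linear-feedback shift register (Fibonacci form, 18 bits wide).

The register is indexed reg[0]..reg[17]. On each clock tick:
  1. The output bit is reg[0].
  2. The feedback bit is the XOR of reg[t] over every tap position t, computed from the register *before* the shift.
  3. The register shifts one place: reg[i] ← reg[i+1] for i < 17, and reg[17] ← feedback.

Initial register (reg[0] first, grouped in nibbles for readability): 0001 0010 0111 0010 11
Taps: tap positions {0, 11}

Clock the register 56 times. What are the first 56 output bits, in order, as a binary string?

00010010011100101110000101011110000001000101111100111111

k : reg_k → out_k, fb_k
0: 000100100111001011 → 0, fb=1
1: 001001001110010111 → 0, fb=0
2: 010010011100101110 → 0, fb=0
3: 100100111001011100 → 1, fb=0
4: 001001110010111000 → 0, fb=0
5: 010011100101110000 → 0, fb=1
6: 100111001011100001 → 1, fb=0
7: 001110010111000010 → 0, fb=1
8: 011100101110000101 → 0, fb=0
9: 111001011100001010 → 1, fb=1
10: 110010111000010101 → 1, fb=1
11: 100101110000101011 → 1, fb=1
12: 001011100001010111 → 0, fb=1
13: 010111000010101111 → 0, fb=0
14: 101110000101011110 → 1, fb=0
15: 011100001010111100 → 0, fb=0
16: 111000010101111000 → 1, fb=0
17: 110000101011110000 → 1, fb=0
18: 100001010111100000 → 1, fb=0
19: 000010101111000000 → 0, fb=1
20: 000101011110000001 → 0, fb=0
21: 001010111100000010 → 0, fb=0
22: 010101111000000100 → 0, fb=0
23: 101011110000001000 → 1, fb=1
24: 010111100000010001 → 0, fb=0
25: 101111000000100010 → 1, fb=1
26: 011110000001000101 → 0, fb=1
27: 111100000010001011 → 1, fb=1
28: 111000000100010111 → 1, fb=1
29: 110000001000101111 → 1, fb=1
30: 100000010001011111 → 1, fb=0
31: 000000100010111110 → 0, fb=0
32: 000001000101111100 → 0, fb=1
33: 000010001011111001 → 0, fb=1
34: 000100010111110011 → 0, fb=1
35: 001000101111100111 → 0, fb=1
36: 010001011111001111 → 0, fb=1
37: 100010111110011111 → 1, fb=1
38: 000101111100111111 → 0, fb=0
39: 001011111001111110 → 0, fb=1
40: 010111110011111101 → 0, fb=1
41: 101111100111111011 → 1, fb=0
42: 011111001111110110 → 0, fb=1
43: 111110011111101101 → 1, fb=0
44: 111100111111011010 → 1, fb=0
45: 111001111110110100 → 1, fb=1
46: 110011111101101001 → 1, fb=0
47: 100111111011010010 → 1, fb=0
48: 001111110110100100 → 0, fb=0
49: 011111101101001000 → 0, fb=1
50: 111111011010010001 → 1, fb=1
51: 111110110100100011 → 1, fb=1
52: 111101101001000111 → 1, fb=0
53: 111011010010001110 → 1, fb=1
54: 110110100100011101 → 1, fb=1
55: 101101001000111011 → 1, fb=1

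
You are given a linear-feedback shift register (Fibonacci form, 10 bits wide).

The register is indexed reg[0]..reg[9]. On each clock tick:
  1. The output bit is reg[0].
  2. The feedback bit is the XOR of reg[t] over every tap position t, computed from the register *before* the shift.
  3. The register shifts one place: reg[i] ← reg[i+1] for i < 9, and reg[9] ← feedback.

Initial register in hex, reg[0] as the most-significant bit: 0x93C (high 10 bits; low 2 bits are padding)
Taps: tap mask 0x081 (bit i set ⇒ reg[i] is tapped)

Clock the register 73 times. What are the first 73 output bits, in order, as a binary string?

1001001111011111000101010110100001010000000101101101111001111000100011111

tick  register→output (feedback)
  0  1001001111→1 (0)
  1  0010011110→0 (1)
  2  0100111101→0 (1)
  3  1001111011→1 (1)
  4  0011110111→0 (1)
  5  0111101111→0 (1)
  6  1111011111→1 (0)
  7  1110111110→1 (0)
  8  1101111100→1 (0)
  9  1011111000→1 (1)
 10  0111110001→0 (0)
 11  1111100010→1 (1)
 12  1111000101→1 (0)
 13  1110001010→1 (1)
 14  1100010101→1 (0)
 15  1000101010→1 (1)
 16  0001010101→0 (1)
 17  0010101011→0 (0)
 18  0101010110→0 (1)
 19  1010101101→1 (0)
 20  0101011010→0 (0)
 21  1010110100→1 (0)
 22  0101101000→0 (0)
 23  1011010000→1 (1)
 24  0110100001→0 (0)
 25  1101000010→1 (1)
 26  1010000101→1 (0)
 27  0100001010→0 (0)
 28  1000010100→1 (0)
 29  0000101000→0 (0)
 30  0001010000→0 (0)
 31  0010100000→0 (0)
 32  0101000000→0 (0)
 33  1010000000→1 (1)
 34  0100000001→0 (0)
 35  1000000010→1 (1)
 36  0000000101→0 (1)
 37  0000001011→0 (0)
 38  0000010110→0 (1)
 39  0000101101→0 (1)
 40  0001011011→0 (0)
 41  0010110110→0 (1)
 42  0101101101→0 (1)
 43  1011011011→1 (1)
 44  0110110111→0 (1)
 45  1101101111→1 (0)
 46  1011011110→1 (0)
 47  0110111100→0 (1)
 48  1101111001→1 (1)
 49  1011110011→1 (1)
 50  0111100111→0 (1)
 51  1111001111→1 (0)
 52  1110011110→1 (0)
 53  1100111100→1 (0)
 54  1001111000→1 (1)
 55  0011110001→0 (0)
 56  0111100010→0 (0)
 57  1111000100→1 (0)
 58  1110001000→1 (1)
 59  1100010001→1 (1)
 60  1000100011→1 (1)
 61  0001000111→0 (1)
 62  0010001111→0 (1)
 63  0100011111→0 (1)
 64  1000111111→1 (0)
 65  0001111110→0 (1)
 66  0011111101→0 (1)
 67  0111111011→0 (0)
 68  1111110110→1 (0)
 69  1111101100→1 (0)
 70  1111011000→1 (1)
 71  1110110001→1 (1)
 72  1101100011→1 (1)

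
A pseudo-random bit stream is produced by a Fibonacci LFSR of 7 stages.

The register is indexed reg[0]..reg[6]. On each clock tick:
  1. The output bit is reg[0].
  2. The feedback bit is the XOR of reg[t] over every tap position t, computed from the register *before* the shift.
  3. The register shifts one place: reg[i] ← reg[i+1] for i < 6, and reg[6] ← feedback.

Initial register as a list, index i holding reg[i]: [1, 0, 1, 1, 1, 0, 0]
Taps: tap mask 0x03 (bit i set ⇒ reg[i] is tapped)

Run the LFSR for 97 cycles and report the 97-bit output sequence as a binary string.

step | reg (before) | out | fb
   0 | 1011100 | 1 | 1
   1 | 0111001 | 0 | 1
   2 | 1110011 | 1 | 0
   3 | 1100110 | 1 | 0
   4 | 1001100 | 1 | 1
   5 | 0011001 | 0 | 0
   6 | 0110010 | 0 | 1
   7 | 1100101 | 1 | 0
   8 | 1001010 | 1 | 1
   9 | 0010101 | 0 | 0
  10 | 0101010 | 0 | 1
  11 | 1010101 | 1 | 1
  12 | 0101011 | 0 | 1
  13 | 1010111 | 1 | 1
  14 | 0101111 | 0 | 1
  15 | 1011111 | 1 | 1
  16 | 0111111 | 0 | 1
  17 | 1111111 | 1 | 0
  18 | 1111110 | 1 | 0
  19 | 1111100 | 1 | 0
  20 | 1111000 | 1 | 0
  21 | 1110000 | 1 | 0
  22 | 1100000 | 1 | 0
  23 | 1000000 | 1 | 1
  24 | 0000001 | 0 | 0
  25 | 0000010 | 0 | 0
  26 | 0000100 | 0 | 0
  27 | 0001000 | 0 | 0
  28 | 0010000 | 0 | 0
  29 | 0100000 | 0 | 1
  30 | 1000001 | 1 | 1
  31 | 0000011 | 0 | 0
  32 | 0000110 | 0 | 0
  33 | 0001100 | 0 | 0
  34 | 0011000 | 0 | 0
  35 | 0110000 | 0 | 1
  36 | 1100001 | 1 | 0
  37 | 1000010 | 1 | 1
  38 | 0000101 | 0 | 0
  39 | 0001010 | 0 | 0
  40 | 0010100 | 0 | 0
  41 | 0101000 | 0 | 1
  42 | 1010001 | 1 | 1
  43 | 0100011 | 0 | 1
  44 | 1000111 | 1 | 1
  45 | 0001111 | 0 | 0
  46 | 0011110 | 0 | 0
  47 | 0111100 | 0 | 1
  48 | 1111001 | 1 | 0
  49 | 1110010 | 1 | 0
  50 | 1100100 | 1 | 0
  51 | 1001000 | 1 | 1
  52 | 0010001 | 0 | 0
  53 | 0100010 | 0 | 1
  54 | 1000101 | 1 | 1
  55 | 0001011 | 0 | 0
  56 | 0010110 | 0 | 0
  57 | 0101100 | 0 | 1
  58 | 1011001 | 1 | 1
  59 | 0110011 | 0 | 1
  60 | 1100111 | 1 | 0
  61 | 1001110 | 1 | 1
  62 | 0011101 | 0 | 0
  63 | 0111010 | 0 | 1
  64 | 1110101 | 1 | 0
  65 | 1101010 | 1 | 0
  66 | 1010100 | 1 | 1
  67 | 0101001 | 0 | 1
  68 | 1010011 | 1 | 1
  69 | 0100111 | 0 | 1
  70 | 1001111 | 1 | 1
  71 | 0011111 | 0 | 0
  72 | 0111110 | 0 | 1
  73 | 1111101 | 1 | 0
  74 | 1111010 | 1 | 0
  75 | 1110100 | 1 | 0
  76 | 1101000 | 1 | 0
  77 | 1010000 | 1 | 1
  78 | 0100001 | 0 | 1
  79 | 1000011 | 1 | 1
  80 | 0000111 | 0 | 0
  81 | 0001110 | 0 | 0
  82 | 0011100 | 0 | 0
  83 | 0111000 | 0 | 1
  84 | 1110001 | 1 | 0
  85 | 1100010 | 1 | 0
  86 | 1000100 | 1 | 1
  87 | 0001001 | 0 | 0
  88 | 0010010 | 0 | 0
  89 | 0100100 | 0 | 1
  90 | 1001001 | 1 | 1
  91 | 0010011 | 0 | 0
  92 | 0100110 | 0 | 1
  93 | 1001101 | 1 | 1
  94 | 0011011 | 0 | 0
  95 | 0110110 | 0 | 1
  96 | 1101101 | 1 | 0

1011100110010101011111110000001000001100001010001111001000101100111010100111110100001110001001001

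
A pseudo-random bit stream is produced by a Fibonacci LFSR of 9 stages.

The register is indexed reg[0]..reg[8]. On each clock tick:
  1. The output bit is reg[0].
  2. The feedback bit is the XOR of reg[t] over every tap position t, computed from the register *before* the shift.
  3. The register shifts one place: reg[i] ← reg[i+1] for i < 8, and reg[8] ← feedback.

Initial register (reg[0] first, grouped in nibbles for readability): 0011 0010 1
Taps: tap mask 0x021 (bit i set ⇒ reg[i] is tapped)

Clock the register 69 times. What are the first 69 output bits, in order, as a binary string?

001100101011001001111110110100100100110111111001011010100001010001001

tick  register→output (feedback)
  0  001100101→0 (0)
  1  011001010→0 (1)
  2  110010101→1 (1)
  3  100101011→1 (0)
  4  001010110→0 (0)
  5  010101100→0 (1)
  6  101011001→1 (0)
  7  010110010→0 (0)
  8  101100100→1 (1)
  9  011001001→0 (1)
 10  110010011→1 (1)
 11  100100111→1 (1)
 12  001001111→0 (1)
 13  010011111→0 (1)
 14  100111111→1 (0)
 15  001111110→0 (1)
 16  011111101→0 (1)
 17  111111011→1 (0)
 18  111110110→1 (1)
 19  111101101→1 (0)
 20  111011010→1 (0)
 21  110110100→1 (1)
 22  101101001→1 (0)
 23  011010010→0 (0)
 24  110100100→1 (1)
 25  101001001→1 (0)
 26  010010010→0 (0)
 27  100100100→1 (1)
 28  001001001→0 (1)
 29  010010011→0 (0)
 30  100100110→1 (1)
 31  001001101→0 (1)
 32  010011011→0 (1)
 33  100110111→1 (1)
 34  001101111→0 (1)
 35  011011111→0 (1)
 36  110111111→1 (0)
 37  101111110→1 (0)
 38  011111100→0 (1)
 39  111111001→1 (0)
 40  111110010→1 (1)
 41  111100101→1 (1)
 42  111001011→1 (0)
 43  110010110→1 (1)
 44  100101101→1 (0)
 45  001011010→0 (1)
 46  010110101→0 (0)
 47  101101010→1 (0)
 48  011010100→0 (0)
 49  110101000→1 (0)
 50  101010000→1 (1)
 51  010100001→0 (0)
 52  101000010→1 (1)
 53  010000101→0 (0)
 54  100001010→1 (0)
 55  000010100→0 (0)
 56  000101000→0 (1)
 57  001010001→0 (0)
 58  010100010→0 (0)
 59  101000100→1 (1)
 60  010001001→0 (1)
 61  100010011→1 (1)
 62  000100111→0 (0)
 63  001001110→0 (1)
 64  010011101→0 (1)
 65  100111011→1 (0)
 66  001110110→0 (0)
 67  011101100→0 (1)
 68  111011001→1 (0)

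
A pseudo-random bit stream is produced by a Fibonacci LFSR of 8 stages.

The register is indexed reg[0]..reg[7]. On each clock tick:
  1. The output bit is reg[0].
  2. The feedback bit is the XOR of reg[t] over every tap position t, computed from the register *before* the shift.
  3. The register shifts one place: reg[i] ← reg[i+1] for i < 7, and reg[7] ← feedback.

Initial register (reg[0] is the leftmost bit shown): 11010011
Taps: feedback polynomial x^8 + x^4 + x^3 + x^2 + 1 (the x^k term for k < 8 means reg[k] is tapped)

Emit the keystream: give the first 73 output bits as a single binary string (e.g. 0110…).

1101001100110101000110000011101010101111100101000010011111111000010111100

step | reg (before) | out | fb
   0 | 11010011 | 1 | 0
   1 | 10100110 | 1 | 0
   2 | 01001100 | 0 | 1
   3 | 10011001 | 1 | 1
   4 | 00110011 | 0 | 0
   5 | 01100110 | 0 | 1
   6 | 11001101 | 1 | 0
   7 | 10011010 | 1 | 1
   8 | 00110101 | 0 | 0
   9 | 01101010 | 0 | 0
  10 | 11010100 | 1 | 0
  11 | 10101000 | 1 | 1
  12 | 01010001 | 0 | 1
  13 | 10100011 | 1 | 0
  14 | 01000110 | 0 | 0
  15 | 10001100 | 1 | 0
  16 | 00011000 | 0 | 0
  17 | 00110000 | 0 | 0
  18 | 01100000 | 0 | 1
  19 | 11000001 | 1 | 1
  20 | 10000011 | 1 | 1
  21 | 00000111 | 0 | 0
  22 | 00001110 | 0 | 1
  23 | 00011101 | 0 | 0
  24 | 00111010 | 0 | 1
  25 | 01110101 | 0 | 0
  26 | 11101010 | 1 | 1
  27 | 11010101 | 1 | 0
  28 | 10101010 | 1 | 1
  29 | 01010101 | 0 | 1
  30 | 10101011 | 1 | 1
  31 | 01010111 | 0 | 1
  32 | 10101111 | 1 | 1
  33 | 01011111 | 0 | 0
  34 | 10111110 | 1 | 0
  35 | 01111100 | 0 | 1
  36 | 11111001 | 1 | 0
  37 | 11110010 | 1 | 1
  38 | 11100101 | 1 | 0
  39 | 11001010 | 1 | 0
  40 | 10010100 | 1 | 0
  41 | 00101000 | 0 | 0
  42 | 01010000 | 0 | 1
  43 | 10100001 | 1 | 0
  44 | 01000010 | 0 | 0
  45 | 10000100 | 1 | 1
  46 | 00001001 | 0 | 1
  47 | 00010011 | 0 | 1
  48 | 00100111 | 0 | 1
  49 | 01001111 | 0 | 1
  50 | 10011111 | 1 | 1
  51 | 00111111 | 0 | 1
  52 | 01111111 | 0 | 1
  53 | 11111111 | 1 | 0
  54 | 11111110 | 1 | 0
  55 | 11111100 | 1 | 0
  56 | 11111000 | 1 | 0
  57 | 11110000 | 1 | 1
  58 | 11100001 | 1 | 0
  59 | 11000010 | 1 | 1
  60 | 10000101 | 1 | 1
  61 | 00001011 | 0 | 1
  62 | 00010111 | 0 | 1
  63 | 00101111 | 0 | 0
  64 | 01011110 | 0 | 0
  65 | 10111100 | 1 | 0
  66 | 01111000 | 0 | 1
  67 | 11110001 | 1 | 1
  68 | 11100011 | 1 | 0
  69 | 11000110 | 1 | 1
  70 | 10001101 | 1 | 0
  71 | 00011010 | 0 | 0
  72 | 00110100 | 0 | 0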